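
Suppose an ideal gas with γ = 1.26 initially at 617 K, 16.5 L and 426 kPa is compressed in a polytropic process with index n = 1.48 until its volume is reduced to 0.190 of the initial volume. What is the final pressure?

4980 kPa

Polytropic n=1.48: T₂ = T₁(V₁/V₂)^(n−1) = 617×(5.26)^0.48 = 1370 K; P₂ = P₁(V₁/V₂)^n = 4980 kPa.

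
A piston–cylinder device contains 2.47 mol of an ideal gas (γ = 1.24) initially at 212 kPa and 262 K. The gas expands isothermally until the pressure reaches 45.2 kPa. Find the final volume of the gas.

119 L

V₁ = nRT₁/P₁ = 2.47×8.314×262/212 = 25.4 L.
Isothermal: T stays 262 K; PV = const ⇒ V₂ = 119 L, P₂ = 45.2 kPa.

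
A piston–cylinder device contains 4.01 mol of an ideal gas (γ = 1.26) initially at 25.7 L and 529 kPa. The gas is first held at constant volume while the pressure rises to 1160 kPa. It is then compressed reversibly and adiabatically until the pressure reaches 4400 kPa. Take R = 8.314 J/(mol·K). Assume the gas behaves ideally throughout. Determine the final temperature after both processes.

1180 K

T₁ = P₁V₁/(nR) = 529×25.7/(4.01×8.314) = 408 K.
Step 1 — Isochoric: V stays 25.7 L; P/T = const ⇒ T₂ = 894 K, P₂ = 1160 kPa.
W = 0 (no volume change).
ΔU = nCvΔT = 4.01×32.0×(894−408) = 62400 J.
Q = ΔU = 62400 J.
State after step 1: P = 1160 kPa, V = 25.7 L, T = 894 K.
Step 2 — Adiabatic: T₂/T₁ = (P₂/P₁)^((γ−1)/γ) ⇒ T₂ = 894×(3.79)^0.206 = 1180 K; V₂ = 8.92 L.
ΔU = nCvΔT = 4.01×32.0×(1180−894) = 36300 J.
Q = 0 for an adiabatic process, so W = −ΔU = -36300 J.
Net over both steps: W = -36300 J, Q = 62400 J, ΔU = 98700 J.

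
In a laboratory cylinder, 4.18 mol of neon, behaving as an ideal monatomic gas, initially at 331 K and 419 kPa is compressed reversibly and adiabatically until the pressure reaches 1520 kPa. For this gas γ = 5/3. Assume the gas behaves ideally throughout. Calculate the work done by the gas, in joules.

V₁ = nRT₁/P₁ = 4.18×8.314×331/419 = 27.5 L.
Adiabatic: T₂/T₁ = (P₂/P₁)^((γ−1)/γ) ⇒ T₂ = 331×(3.63)^0.400 = 554 K; V₂ = 12.7 L.
ΔU = nCvΔT = 4.18×12.5×(554−331) = 11600 J.
Q = 0 for an adiabatic process, so W = −ΔU = -11600 J.

-11600 J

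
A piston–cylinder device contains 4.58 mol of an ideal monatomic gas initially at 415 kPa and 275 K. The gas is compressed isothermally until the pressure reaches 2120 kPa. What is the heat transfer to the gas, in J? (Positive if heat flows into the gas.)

-17100 J

V₁ = nRT₁/P₁ = 4.58×8.314×275/415 = 25.2 L.
Isothermal: T stays 275 K; PV = const ⇒ V₂ = 4.94 L, P₂ = 2120 kPa.
ΔU = 0 (ideal gas, T constant).
W = nRT ln(V₂/V₁) = 4.58×8.314×275×ln(0.196) = -17100 J.
Q = ΔU + W = -17100 J.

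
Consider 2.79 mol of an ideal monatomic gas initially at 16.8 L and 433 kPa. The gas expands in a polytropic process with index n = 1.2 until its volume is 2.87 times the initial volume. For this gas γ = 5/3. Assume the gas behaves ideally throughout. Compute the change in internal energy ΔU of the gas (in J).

T₁ = P₁V₁/(nR) = 433×16.8/(2.79×8.314) = 314 K.
Polytropic n=1.2: T₂ = T₁(V₁/V₂)^(n−1) = 314×(0.348)^0.20 = 254 K; P₂ = P₁(V₁/V₂)^n = 122 kPa.
For an ideal gas ΔU = nCvΔT with Cv = (3/2)R = 12.5 J/(mol·K).
ΔU = 2.79×12.5×(254−314) = -2070 J.

-2070 J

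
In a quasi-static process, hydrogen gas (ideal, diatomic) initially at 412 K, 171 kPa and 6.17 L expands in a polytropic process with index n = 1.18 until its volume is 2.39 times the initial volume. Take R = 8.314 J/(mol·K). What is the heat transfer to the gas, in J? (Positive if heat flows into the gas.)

468 J

n = P₁V₁/(RT₁) = 171×6.17/(8.314×412) = 0.308 mol.
Polytropic n=1.18: T₂ = T₁(V₁/V₂)^(n−1) = 412×(0.418)^0.18 = 352 K; P₂ = P₁(V₁/V₂)^n = 61.2 kPa.
W = (P₁V₁−P₂V₂)/(n−1) = (171×6.17−61.2×14.7)/0.18 = 851 J.
ΔU = nCvΔT = 0.308×20.8×(352−412) = -383 J.
Q = ΔU + W = 468 J.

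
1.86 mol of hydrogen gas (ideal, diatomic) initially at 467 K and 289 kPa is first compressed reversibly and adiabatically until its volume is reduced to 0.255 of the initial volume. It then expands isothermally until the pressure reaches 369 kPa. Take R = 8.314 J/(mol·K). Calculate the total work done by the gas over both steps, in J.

V₁ = nRT₁/P₁ = 1.86×8.314×467/289 = 25.0 L.
Step 1 — Adiabatic: TV^(γ−1) = const ⇒ T₂ = 467×(3.92)^0.400 = 807 K; PV^γ = const ⇒ P₂ = 1960 kPa.
ΔU = nCvΔT = 1.86×20.8×(807−467) = 13100 J.
Q = 0 for an adiabatic process, so W = −ΔU = -13100 J.
State after step 1: P = 1960 kPa, V = 6.37 L, T = 807 K.
Step 2 — Isothermal: T stays 807 K; PV = const ⇒ V₂ = 33.8 L, P₂ = 369 kPa.
ΔU = 0 (ideal gas, T constant).
W = nRT ln(V₂/V₁) = 1.86×8.314×807×ln(5.31) = 20800 J.
Q = ΔU + W = 20800 J.
Net over both steps: W = 7680 J, Q = 20800 J, ΔU = 13100 J.

7680 J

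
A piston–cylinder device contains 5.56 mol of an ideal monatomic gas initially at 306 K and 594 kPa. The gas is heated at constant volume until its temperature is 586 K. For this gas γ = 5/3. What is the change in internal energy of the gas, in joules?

V₁ = nRT₁/P₁ = 5.56×8.314×306/594 = 23.8 L.
Isochoric: V stays 23.8 L; P/T = const ⇒ T₂ = 586 K, P₂ = 1140 kPa.
For an ideal gas ΔU = nCvΔT with Cv = (3/2)R = 12.5 J/(mol·K).
ΔU = 5.56×12.5×(586−306) = 19400 J.

19400 J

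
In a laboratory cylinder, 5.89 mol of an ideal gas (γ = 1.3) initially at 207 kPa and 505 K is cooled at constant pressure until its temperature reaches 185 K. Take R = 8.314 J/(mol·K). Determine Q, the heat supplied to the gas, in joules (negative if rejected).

-67900 J

V₁ = nRT₁/P₁ = 5.89×8.314×505/207 = 119 L.
Isobaric: P stays 207 kPa; V/T = const ⇒ T₂ = 185 K, V₂ = 43.8 L.
W = PΔV = 207×(43.8−119) kPa·L = -15700 J.
ΔU = nCvΔT = 5.89×27.7×(185−505) = -52200 J.
Q = ΔU + W = nCpΔT = -67900 J.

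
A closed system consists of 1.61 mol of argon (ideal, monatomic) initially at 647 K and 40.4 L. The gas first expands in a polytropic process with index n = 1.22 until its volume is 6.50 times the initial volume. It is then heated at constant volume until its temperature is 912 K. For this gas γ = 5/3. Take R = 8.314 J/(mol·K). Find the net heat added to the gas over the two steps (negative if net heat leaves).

P₁ = nRT₁/V₁ = 1.61×8.314×647/40.4 = 214 kPa.
Step 1 — Polytropic n=1.22: T₂ = T₁(V₁/V₂)^(n−1) = 647×(0.154)^0.22 = 429 K; P₂ = P₁(V₁/V₂)^n = 21.8 kPa.
W = (P₁V₁−P₂V₂)/(n−1) = (214×40.4−21.8×263)/0.22 = 13300 J.
ΔU = nCvΔT = 1.61×12.5×(429−647) = -4380 J.
Q = ΔU + W = 8900 J.
State after step 1: P = 21.8 kPa, V = 263 L, T = 429 K.
Step 2 — Isochoric: V stays 263 L; P/T = const ⇒ T₂ = 912 K, P₂ = 46.5 kPa.
W = 0 (no volume change).
ΔU = nCvΔT = 1.61×12.5×(912−429) = 9710 J.
Q = ΔU = 9710 J.
Net over both steps: W = 13300 J, Q = 18600 J, ΔU = 5320 J.

18600 J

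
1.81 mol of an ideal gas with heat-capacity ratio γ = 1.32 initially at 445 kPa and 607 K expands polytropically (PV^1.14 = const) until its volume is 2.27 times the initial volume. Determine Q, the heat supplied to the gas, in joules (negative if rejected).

V₁ = nRT₁/P₁ = 1.81×8.314×607/445 = 20.5 L.
Polytropic n=1.14: T₂ = T₁(V₁/V₂)^(n−1) = 607×(0.441)^0.14 = 541 K; P₂ = P₁(V₁/V₂)^n = 175 kPa.
W = (P₁V₁−P₂V₂)/(n−1) = (445×20.5−175×46.6)/0.14 = 7070 J.
ΔU = nCvΔT = 1.81×26.0×(541−607) = -3100 J.
Q = ΔU + W = 3980 J.

3980 J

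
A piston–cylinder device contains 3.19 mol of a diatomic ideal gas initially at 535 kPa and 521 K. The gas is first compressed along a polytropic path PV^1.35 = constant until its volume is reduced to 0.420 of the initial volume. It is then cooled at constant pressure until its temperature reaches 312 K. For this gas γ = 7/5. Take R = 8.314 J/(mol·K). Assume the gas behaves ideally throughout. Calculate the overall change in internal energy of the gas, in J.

-13900 J

V₁ = nRT₁/P₁ = 3.19×8.314×521/535 = 25.8 L.
Step 1 — Polytropic n=1.35: T₂ = T₁(V₁/V₂)^(n−1) = 521×(2.38)^0.35 = 706 K; P₂ = P₁(V₁/V₂)^n = 1730 kPa.
W = (P₁V₁−P₂V₂)/(n−1) = (535×25.8−1730×10.8)/0.35 = -14000 J.
ΔU = nCvΔT = 3.19×20.8×(706−521) = 12300 J.
Q = ΔU + W = -1750 J.
State after step 1: P = 1730 kPa, V = 10.8 L, T = 706 K.
Step 2 — Isobaric: P stays 1730 kPa; V/T = const ⇒ T₂ = 312 K, V₂ = 4.79 L.
W = PΔV = 1730×(4.79−10.8) kPa·L = -10400 J.
ΔU = nCvΔT = 3.19×20.8×(312−706) = -26100 J.
Q = ΔU + W = nCpΔT = -36600 J.
Net over both steps: W = -24500 J, Q = -38300 J, ΔU = -13900 J.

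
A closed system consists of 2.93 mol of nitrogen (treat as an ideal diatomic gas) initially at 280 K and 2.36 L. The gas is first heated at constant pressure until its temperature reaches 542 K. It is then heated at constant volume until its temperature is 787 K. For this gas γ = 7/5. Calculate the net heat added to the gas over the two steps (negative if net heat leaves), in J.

37300 J

P₁ = nRT₁/V₁ = 2.93×8.314×280/2.36 = 2890 kPa.
Step 1 — Isobaric: P stays 2890 kPa; V/T = const ⇒ T₂ = 542 K, V₂ = 4.57 L.
W = PΔV = 2890×(4.57−2.36) kPa·L = 6380 J.
ΔU = nCvΔT = 2.93×20.8×(542−280) = 16000 J.
Q = ΔU + W = nCpΔT = 22300 J.
State after step 1: P = 2890 kPa, V = 4.57 L, T = 542 K.
Step 2 — Isochoric: V stays 4.57 L; P/T = const ⇒ T₂ = 787 K, P₂ = 4200 kPa.
W = 0 (no volume change).
ΔU = nCvΔT = 2.93×20.8×(787−542) = 14900 J.
Q = ΔU = 14900 J.
Net over both steps: W = 6380 J, Q = 37300 J, ΔU = 30900 J.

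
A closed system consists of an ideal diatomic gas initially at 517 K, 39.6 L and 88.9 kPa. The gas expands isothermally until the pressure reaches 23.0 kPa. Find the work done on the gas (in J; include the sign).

n = P₁V₁/(RT₁) = 88.9×39.6/(8.314×517) = 0.819 mol.
Isothermal: T stays 517 K; PV = const ⇒ V₂ = 153 L, P₂ = 23.0 kPa.
W = nRT ln(V₂/V₁) = 0.819×8.314×517×ln(3.87) = 4760 J.
Work done on the gas = −W_by = -4760 J.

-4760 J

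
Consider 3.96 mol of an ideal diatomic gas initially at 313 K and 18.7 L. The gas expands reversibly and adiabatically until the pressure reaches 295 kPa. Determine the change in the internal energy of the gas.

-4210 J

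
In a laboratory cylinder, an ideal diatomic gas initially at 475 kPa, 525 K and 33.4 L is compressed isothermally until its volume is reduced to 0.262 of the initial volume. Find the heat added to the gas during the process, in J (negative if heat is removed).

-21200 J

n = P₁V₁/(RT₁) = 475×33.4/(8.314×525) = 3.63 mol.
Isothermal: T stays 525 K; PV = const ⇒ V₂ = 8.75 L, P₂ = 1810 kPa.
ΔU = 0 (ideal gas, T constant).
W = nRT ln(V₂/V₁) = 3.63×8.314×525×ln(0.262) = -21200 J.
Q = ΔU + W = -21200 J.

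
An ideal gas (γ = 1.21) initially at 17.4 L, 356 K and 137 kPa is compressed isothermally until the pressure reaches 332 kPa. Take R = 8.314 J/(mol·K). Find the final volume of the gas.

Isothermal: T stays 356 K; PV = const ⇒ V₂ = 7.18 L, P₂ = 332 kPa.

7.18 L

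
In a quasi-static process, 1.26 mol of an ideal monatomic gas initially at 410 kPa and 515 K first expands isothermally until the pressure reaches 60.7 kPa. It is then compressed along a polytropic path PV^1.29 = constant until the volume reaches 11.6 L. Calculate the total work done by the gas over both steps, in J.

-4670 J

V₁ = nRT₁/P₁ = 1.26×8.314×515/410 = 13.2 L.
Step 1 — Isothermal: T stays 515 K; PV = const ⇒ V₂ = 88.9 L, P₂ = 60.7 kPa.
ΔU = 0 (ideal gas, T constant).
W = nRT ln(V₂/V₁) = 1.26×8.314×515×ln(6.75) = 10300 J.
Q = ΔU + W = 10300 J.
State after step 1: P = 60.7 kPa, V = 88.9 L, T = 515 K.
Step 2 — Polytropic n=1.29: T₂ = T₁(V₁/V₂)^(n−1) = 515×(7.66)^0.29 = 930 K; P₂ = P₁(V₁/V₂)^n = 839 kPa.
W = (P₁V₁−P₂V₂)/(n−1) = (60.7×88.9−839×11.6)/0.29 = -15000 J.
ΔU = nCvΔT = 1.26×12.5×(930−515) = 6510 J.
Q = ΔU + W = -8460 J.
Net over both steps: W = -4670 J, Q = 1850 J, ΔU = 6510 J.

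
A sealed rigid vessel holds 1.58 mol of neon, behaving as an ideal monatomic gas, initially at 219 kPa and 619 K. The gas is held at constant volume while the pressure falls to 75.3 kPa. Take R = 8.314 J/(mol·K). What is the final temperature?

V₁ = nRT₁/P₁ = 1.58×8.314×619/219 = 37.1 L.
Isochoric: V stays 37.1 L; P/T = const ⇒ T₂ = 213 K, P₂ = 75.3 kPa.

213 K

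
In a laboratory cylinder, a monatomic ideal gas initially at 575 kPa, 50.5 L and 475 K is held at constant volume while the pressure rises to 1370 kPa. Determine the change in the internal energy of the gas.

60200 J

n = P₁V₁/(RT₁) = 575×50.5/(8.314×475) = 7.35 mol.
Isochoric: V stays 50.5 L; P/T = const ⇒ T₂ = 1130 K, P₂ = 1370 kPa.
For an ideal gas ΔU = nCvΔT with Cv = (3/2)R = 12.5 J/(mol·K).
ΔU = 7.35×12.5×(1130−475) = 60200 J.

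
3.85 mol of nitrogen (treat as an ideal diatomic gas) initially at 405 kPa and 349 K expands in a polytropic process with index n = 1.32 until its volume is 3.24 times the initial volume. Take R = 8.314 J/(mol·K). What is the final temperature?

240 K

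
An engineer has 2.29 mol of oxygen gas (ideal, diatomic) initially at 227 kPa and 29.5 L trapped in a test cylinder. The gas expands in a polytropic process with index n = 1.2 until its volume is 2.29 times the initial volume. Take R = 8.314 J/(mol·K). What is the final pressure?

84.0 kPa

T₁ = P₁V₁/(nR) = 227×29.5/(2.29×8.314) = 352 K.
Polytropic n=1.2: T₂ = T₁(V₁/V₂)^(n−1) = 352×(0.437)^0.20 = 298 K; P₂ = P₁(V₁/V₂)^n = 84.0 kPa.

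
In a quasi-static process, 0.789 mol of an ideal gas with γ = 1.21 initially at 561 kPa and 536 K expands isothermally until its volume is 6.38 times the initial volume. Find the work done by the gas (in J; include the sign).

V₁ = nRT₁/P₁ = 0.789×8.314×536/561 = 6.27 L.
Isothermal: T stays 536 K; PV = const ⇒ V₂ = 40.0 L, P₂ = 87.9 kPa.
W = nRT ln(V₂/V₁) = 0.789×8.314×536×ln(6.38) = 6520 J.

6520 J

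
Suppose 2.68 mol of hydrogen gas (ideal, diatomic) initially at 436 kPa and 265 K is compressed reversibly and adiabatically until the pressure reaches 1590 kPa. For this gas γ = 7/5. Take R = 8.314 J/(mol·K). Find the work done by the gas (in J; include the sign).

-6600 J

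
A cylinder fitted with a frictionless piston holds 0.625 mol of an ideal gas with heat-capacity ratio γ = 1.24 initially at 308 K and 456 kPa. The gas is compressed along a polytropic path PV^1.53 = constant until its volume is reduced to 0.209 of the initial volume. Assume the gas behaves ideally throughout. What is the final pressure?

V₁ = nRT₁/P₁ = 0.625×8.314×308/456 = 3.51 L.
Polytropic n=1.53: T₂ = T₁(V₁/V₂)^(n−1) = 308×(4.78)^0.53 = 706 K; P₂ = P₁(V₁/V₂)^n = 5000 kPa.

5000 kPa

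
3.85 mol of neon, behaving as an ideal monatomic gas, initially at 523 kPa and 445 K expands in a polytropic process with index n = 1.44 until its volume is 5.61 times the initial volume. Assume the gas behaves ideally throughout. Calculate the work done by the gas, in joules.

V₁ = nRT₁/P₁ = 3.85×8.314×445/523 = 27.2 L.
Polytropic n=1.44: T₂ = T₁(V₁/V₂)^(n−1) = 445×(0.178)^0.44 = 208 K; P₂ = P₁(V₁/V₂)^n = 43.7 kPa.
W = (P₁V₁−P₂V₂)/(n−1) = (523×27.2−43.7×153)/0.44 = 17200 J.

17200 J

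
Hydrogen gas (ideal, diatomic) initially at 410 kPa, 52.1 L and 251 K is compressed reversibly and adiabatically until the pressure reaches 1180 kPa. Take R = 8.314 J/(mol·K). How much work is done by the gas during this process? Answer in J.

-18800 J

n = P₁V₁/(RT₁) = 410×52.1/(8.314×251) = 10.2 mol.
Adiabatic: T₂/T₁ = (P₂/P₁)^((γ−1)/γ) ⇒ T₂ = 251×(2.88)^0.286 = 340 K; V₂ = 24.5 L.
ΔU = nCvΔT = 10.2×20.8×(340−251) = 18800 J.
Q = 0 for an adiabatic process, so W = −ΔU = -18800 J.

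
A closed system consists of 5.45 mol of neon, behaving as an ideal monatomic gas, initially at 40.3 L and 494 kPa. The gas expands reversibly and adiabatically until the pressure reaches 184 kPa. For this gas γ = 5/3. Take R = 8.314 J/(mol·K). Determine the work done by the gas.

T₁ = P₁V₁/(nR) = 494×40.3/(5.45×8.314) = 439 K.
Adiabatic: T₂/T₁ = (P₂/P₁)^((γ−1)/γ) ⇒ T₂ = 439×(0.372)^0.400 = 296 K; V₂ = 72.9 L.
ΔU = nCvΔT = 5.45×12.5×(296−439) = -9750 J.
Q = 0 for an adiabatic process, so W = −ΔU = 9750 J.

9750 J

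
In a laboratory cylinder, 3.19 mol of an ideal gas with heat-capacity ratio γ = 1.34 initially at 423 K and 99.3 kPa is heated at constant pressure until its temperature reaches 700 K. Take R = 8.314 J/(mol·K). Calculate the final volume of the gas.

V₁ = nRT₁/P₁ = 3.19×8.314×423/99.3 = 113 L.
Isobaric: P stays 99.3 kPa; V/T = const ⇒ T₂ = 700 K, V₂ = 187 L.

187 L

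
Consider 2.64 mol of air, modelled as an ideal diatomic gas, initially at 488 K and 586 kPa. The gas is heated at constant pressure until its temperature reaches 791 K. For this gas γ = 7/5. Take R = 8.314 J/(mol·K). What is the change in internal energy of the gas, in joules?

16600 J

V₁ = nRT₁/P₁ = 2.64×8.314×488/586 = 18.3 L.
Isobaric: P stays 586 kPa; V/T = const ⇒ T₂ = 791 K, V₂ = 29.6 L.
For an ideal gas ΔU = nCvΔT with Cv = (5/2)R = 20.8 J/(mol·K).
ΔU = 2.64×20.8×(791−488) = 16600 J.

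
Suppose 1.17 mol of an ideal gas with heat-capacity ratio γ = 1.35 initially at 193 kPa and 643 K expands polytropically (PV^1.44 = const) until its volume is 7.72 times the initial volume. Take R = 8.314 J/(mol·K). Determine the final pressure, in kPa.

10.2 kPa

V₁ = nRT₁/P₁ = 1.17×8.314×643/193 = 32.4 L.
Polytropic n=1.44: T₂ = T₁(V₁/V₂)^(n−1) = 643×(0.130)^0.44 = 262 K; P₂ = P₁(V₁/V₂)^n = 10.2 kPa.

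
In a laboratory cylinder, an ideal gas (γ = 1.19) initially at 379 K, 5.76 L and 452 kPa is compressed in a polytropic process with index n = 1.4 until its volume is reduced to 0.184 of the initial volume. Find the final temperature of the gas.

746 K

Polytropic n=1.4: T₂ = T₁(V₁/V₂)^(n−1) = 379×(5.43)^0.40 = 746 K; P₂ = P₁(V₁/V₂)^n = 4830 kPa.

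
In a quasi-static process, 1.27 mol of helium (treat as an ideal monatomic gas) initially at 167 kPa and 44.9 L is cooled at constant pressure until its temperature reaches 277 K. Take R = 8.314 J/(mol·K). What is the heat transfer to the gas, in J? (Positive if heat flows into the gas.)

T₁ = P₁V₁/(nR) = 167×44.9/(1.27×8.314) = 710 K.
Isobaric: P stays 167 kPa; V/T = const ⇒ T₂ = 277 K, V₂ = 17.5 L.
W = PΔV = 167×(17.5−44.9) kPa·L = -4570 J.
ΔU = nCvΔT = 1.27×12.5×(277−710) = -6860 J.
Q = ΔU + W = nCpΔT = -11400 J.

-11400 J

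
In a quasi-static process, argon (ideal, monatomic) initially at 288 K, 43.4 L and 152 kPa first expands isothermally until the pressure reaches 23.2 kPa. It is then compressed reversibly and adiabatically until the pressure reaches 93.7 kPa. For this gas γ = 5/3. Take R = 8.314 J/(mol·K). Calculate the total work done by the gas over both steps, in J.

5000 J

n = P₁V₁/(RT₁) = 152×43.4/(8.314×288) = 2.76 mol.
Step 1 — Isothermal: T stays 288 K; PV = const ⇒ V₂ = 284 L, P₂ = 23.2 kPa.
ΔU = 0 (ideal gas, T constant).
W = nRT ln(V₂/V₁) = 2.76×8.314×288×ln(6.55) = 12400 J.
Q = ΔU + W = 12400 J.
State after step 1: P = 23.2 kPa, V = 284 L, T = 288 K.
Step 2 — Adiabatic: T₂/T₁ = (P₂/P₁)^((γ−1)/γ) ⇒ T₂ = 288×(4.04)^0.400 = 503 K; V₂ = 123 L.
ΔU = nCvΔT = 2.76×12.5×(503−288) = 7400 J.
Q = 0 for an adiabatic process, so W = −ΔU = -7400 J.
Net over both steps: W = 5000 J, Q = 12400 J, ΔU = 7400 J.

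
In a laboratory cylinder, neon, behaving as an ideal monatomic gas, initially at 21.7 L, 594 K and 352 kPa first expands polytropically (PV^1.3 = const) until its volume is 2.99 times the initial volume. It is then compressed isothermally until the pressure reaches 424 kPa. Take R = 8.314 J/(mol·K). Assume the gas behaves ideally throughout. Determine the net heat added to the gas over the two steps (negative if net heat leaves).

-4930 J

n = P₁V₁/(RT₁) = 352×21.7/(8.314×594) = 1.55 mol.
Step 1 — Polytropic n=1.3: T₂ = T₁(V₁/V₂)^(n−1) = 594×(0.334)^0.30 = 428 K; P₂ = P₁(V₁/V₂)^n = 84.8 kPa.
W = (P₁V₁−P₂V₂)/(n−1) = (352×21.7−84.8×64.9)/0.30 = 7130 J.
ΔU = nCvΔT = 1.55×12.5×(428−594) = -3210 J.
Q = ΔU + W = 3920 J.
State after step 1: P = 84.8 kPa, V = 64.9 L, T = 428 K.
Step 2 — Isothermal: T stays 428 K; PV = const ⇒ V₂ = 13.0 L, P₂ = 424 kPa.
ΔU = 0 (ideal gas, T constant).
W = nRT ln(V₂/V₁) = 1.55×8.314×428×ln(0.200) = -8850 J.
Q = ΔU + W = -8850 J.
Net over both steps: W = -1720 J, Q = -4930 J, ΔU = -3210 J.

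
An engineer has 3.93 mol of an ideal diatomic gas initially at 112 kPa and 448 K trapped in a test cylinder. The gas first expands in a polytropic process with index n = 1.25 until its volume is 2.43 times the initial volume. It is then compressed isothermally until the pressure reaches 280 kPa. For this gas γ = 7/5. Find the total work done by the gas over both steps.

-12100 J

V₁ = nRT₁/P₁ = 3.93×8.314×448/112 = 131 L.
Step 1 — Polytropic n=1.25: T₂ = T₁(V₁/V₂)^(n−1) = 448×(0.412)^0.25 = 359 K; P₂ = P₁(V₁/V₂)^n = 36.9 kPa.
W = (P₁V₁−P₂V₂)/(n−1) = (112×131−36.9×318)/0.25 = 11700 J.
ΔU = nCvΔT = 3.93×20.8×(359−448) = -7280 J.
Q = ΔU + W = 4370 J.
State after step 1: P = 36.9 kPa, V = 318 L, T = 359 K.
Step 2 — Isothermal: T stays 359 K; PV = const ⇒ V₂ = 41.9 L, P₂ = 280 kPa.
ΔU = 0 (ideal gas, T constant).
W = nRT ln(V₂/V₁) = 3.93×8.314×359×ln(0.132) = -23800 J.
Q = ΔU + W = -23800 J.
Net over both steps: W = -12100 J, Q = -19400 J, ΔU = -7280 J.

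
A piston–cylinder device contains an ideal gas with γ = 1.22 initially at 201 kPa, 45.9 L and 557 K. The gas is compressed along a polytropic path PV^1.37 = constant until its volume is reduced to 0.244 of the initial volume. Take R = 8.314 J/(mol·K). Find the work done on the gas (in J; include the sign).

n = P₁V₁/(RT₁) = 201×45.9/(8.314×557) = 1.99 mol.
Polytropic n=1.37: T₂ = T₁(V₁/V₂)^(n−1) = 557×(4.10)^0.37 = 939 K; P₂ = P₁(V₁/V₂)^n = 1390 kPa.
W = (P₁V₁−P₂V₂)/(n−1) = (201×45.9−1390×11.2)/0.37 = -17100 J.
Work done on the gas = −W_by = 17100 J.

17100 J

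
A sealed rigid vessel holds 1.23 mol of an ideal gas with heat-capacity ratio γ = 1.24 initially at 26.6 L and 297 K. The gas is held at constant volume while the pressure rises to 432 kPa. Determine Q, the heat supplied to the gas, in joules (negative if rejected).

35200 J

P₁ = nRT₁/V₁ = 1.23×8.314×297/26.6 = 114 kPa.
Isochoric: V stays 26.6 L; P/T = const ⇒ T₂ = 1120 K, P₂ = 432 kPa.
W = 0 (no volume change).
ΔU = nCvΔT = 1.23×34.6×(1120−297) = 35200 J.
Q = ΔU = 35200 J.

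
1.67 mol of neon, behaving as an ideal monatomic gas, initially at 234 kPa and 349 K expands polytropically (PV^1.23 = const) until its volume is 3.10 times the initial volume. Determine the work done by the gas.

V₁ = nRT₁/P₁ = 1.67×8.314×349/234 = 20.7 L.
Polytropic n=1.23: T₂ = T₁(V₁/V₂)^(n−1) = 349×(0.323)^0.23 = 269 K; P₂ = P₁(V₁/V₂)^n = 58.2 kPa.
W = (P₁V₁−P₂V₂)/(n−1) = (234×20.7−58.2×64.2)/0.23 = 4830 J.

4830 J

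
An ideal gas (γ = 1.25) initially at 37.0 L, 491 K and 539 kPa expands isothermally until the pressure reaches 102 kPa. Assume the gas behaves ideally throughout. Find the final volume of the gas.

196 L

Isothermal: T stays 491 K; PV = const ⇒ V₂ = 196 L, P₂ = 102 kPa.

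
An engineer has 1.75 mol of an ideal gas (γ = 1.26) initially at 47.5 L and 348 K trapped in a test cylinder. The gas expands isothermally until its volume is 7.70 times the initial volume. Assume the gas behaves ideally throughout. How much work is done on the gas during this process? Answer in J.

P₁ = nRT₁/V₁ = 1.75×8.314×348/47.5 = 107 kPa.
Isothermal: T stays 348 K; PV = const ⇒ V₂ = 366 L, P₂ = 13.8 kPa.
W = nRT ln(V₂/V₁) = 1.75×8.314×348×ln(7.70) = 10300 J.
Work done on the gas = −W_by = -10300 J.

-10300 J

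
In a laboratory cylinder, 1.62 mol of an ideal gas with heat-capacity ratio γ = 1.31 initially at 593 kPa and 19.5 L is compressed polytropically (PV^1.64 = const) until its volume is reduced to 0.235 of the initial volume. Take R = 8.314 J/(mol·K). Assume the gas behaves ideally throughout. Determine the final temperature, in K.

2170 K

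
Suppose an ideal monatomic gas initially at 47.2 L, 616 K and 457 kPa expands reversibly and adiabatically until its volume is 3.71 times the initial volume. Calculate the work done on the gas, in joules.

-18900 J

n = P₁V₁/(RT₁) = 457×47.2/(8.314×616) = 4.21 mol.
Adiabatic: TV^(γ−1) = const ⇒ T₂ = 616×(0.270)^0.667 = 257 K; PV^γ = const ⇒ P₂ = 51.4 kPa.
ΔU = nCvΔT = 4.21×12.5×(257−616) = -18900 J.
Q = 0 for an adiabatic process, so W = −ΔU = 18900 J.
Work done on the gas = −W_by = -18900 J.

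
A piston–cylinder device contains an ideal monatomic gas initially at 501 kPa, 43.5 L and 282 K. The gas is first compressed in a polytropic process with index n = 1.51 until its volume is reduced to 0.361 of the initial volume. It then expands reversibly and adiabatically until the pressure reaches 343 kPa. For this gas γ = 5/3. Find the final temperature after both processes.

220 K

n = P₁V₁/(RT₁) = 501×43.5/(8.314×282) = 9.30 mol.
Step 1 — Polytropic n=1.51: T₂ = T₁(V₁/V₂)^(n−1) = 282×(2.77)^0.51 = 474 K; P₂ = P₁(V₁/V₂)^n = 2330 kPa.
W = (P₁V₁−P₂V₂)/(n−1) = (501×43.5−2330×15.7)/0.51 = -29100 J.
ΔU = nCvΔT = 9.30×12.5×(474−282) = 22300 J.
Q = ΔU + W = -6840 J.
State after step 1: P = 2330 kPa, V = 15.7 L, T = 474 K.
Step 2 — Adiabatic: T₂/T₁ = (P₂/P₁)^((γ−1)/γ) ⇒ T₂ = 474×(0.147)^0.400 = 220 K; V₂ = 49.6 L.
ΔU = nCvΔT = 9.30×12.5×(220−474) = -29400 J.
Q = 0 for an adiabatic process, so W = −ΔU = 29400 J.
Net over both steps: W = 320 J, Q = -6840 J, ΔU = -7160 J.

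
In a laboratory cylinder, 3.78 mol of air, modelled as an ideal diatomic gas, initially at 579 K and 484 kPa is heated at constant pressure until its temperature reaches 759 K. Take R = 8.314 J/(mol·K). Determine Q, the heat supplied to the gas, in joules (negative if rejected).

19800 J

V₁ = nRT₁/P₁ = 3.78×8.314×579/484 = 37.6 L.
Isobaric: P stays 484 kPa; V/T = const ⇒ T₂ = 759 K, V₂ = 49.3 L.
W = PΔV = 484×(49.3−37.6) kPa·L = 5660 J.
ΔU = nCvΔT = 3.78×20.8×(759−579) = 14100 J.
Q = ΔU + W = nCpΔT = 19800 J.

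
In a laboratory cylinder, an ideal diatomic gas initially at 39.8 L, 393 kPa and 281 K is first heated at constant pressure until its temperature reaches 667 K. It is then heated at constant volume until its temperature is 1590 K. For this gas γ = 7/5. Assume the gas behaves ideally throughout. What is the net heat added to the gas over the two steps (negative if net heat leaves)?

204000 J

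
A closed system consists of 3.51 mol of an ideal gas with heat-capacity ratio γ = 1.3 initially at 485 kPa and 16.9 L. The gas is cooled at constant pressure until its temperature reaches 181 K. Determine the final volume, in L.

10.9 L

T₁ = P₁V₁/(nR) = 485×16.9/(3.51×8.314) = 281 K.
Isobaric: P stays 485 kPa; V/T = const ⇒ T₂ = 181 K, V₂ = 10.9 L.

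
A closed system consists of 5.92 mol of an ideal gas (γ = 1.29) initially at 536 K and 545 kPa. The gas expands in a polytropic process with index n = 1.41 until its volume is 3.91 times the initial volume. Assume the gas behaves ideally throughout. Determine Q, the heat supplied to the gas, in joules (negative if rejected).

-11400 J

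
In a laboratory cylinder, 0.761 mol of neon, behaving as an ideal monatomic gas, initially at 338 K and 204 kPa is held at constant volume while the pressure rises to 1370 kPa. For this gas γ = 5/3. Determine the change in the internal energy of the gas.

18300 J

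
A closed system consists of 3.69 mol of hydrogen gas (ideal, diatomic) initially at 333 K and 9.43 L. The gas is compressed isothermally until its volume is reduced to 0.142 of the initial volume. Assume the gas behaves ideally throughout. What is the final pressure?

7630 kPa

P₁ = nRT₁/V₁ = 3.69×8.314×333/9.43 = 1080 kPa.
Isothermal: T stays 333 K; PV = const ⇒ V₂ = 1.34 L, P₂ = 7630 kPa.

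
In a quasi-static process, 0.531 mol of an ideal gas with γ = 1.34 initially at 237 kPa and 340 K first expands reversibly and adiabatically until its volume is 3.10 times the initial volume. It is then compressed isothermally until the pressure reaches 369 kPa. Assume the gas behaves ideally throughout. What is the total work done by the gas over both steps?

V₁ = nRT₁/P₁ = 0.531×8.314×340/237 = 6.33 L.
Step 1 — Adiabatic: TV^(γ−1) = const ⇒ T₂ = 340×(0.323)^0.340 = 231 K; PV^γ = const ⇒ P₂ = 52.0 kPa.
ΔU = nCvΔT = 0.531×24.5×(231−340) = -1410 J.
Q = 0 for an adiabatic process, so W = −ΔU = 1410 J.
State after step 1: P = 52.0 kPa, V = 19.6 L, T = 231 K.
Step 2 — Isothermal: T stays 231 K; PV = const ⇒ V₂ = 2.77 L, P₂ = 369 kPa.
ΔU = 0 (ideal gas, T constant).
W = nRT ln(V₂/V₁) = 0.531×8.314×231×ln(0.141) = -2000 J.
Q = ΔU + W = -2000 J.
Net over both steps: W = -592 J, Q = -2000 J, ΔU = -1410 J.

-592 J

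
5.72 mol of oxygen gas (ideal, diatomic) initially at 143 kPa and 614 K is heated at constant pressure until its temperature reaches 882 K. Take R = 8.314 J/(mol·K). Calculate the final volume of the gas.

293 L

V₁ = nRT₁/P₁ = 5.72×8.314×614/143 = 204 L.
Isobaric: P stays 143 kPa; V/T = const ⇒ T₂ = 882 K, V₂ = 293 L.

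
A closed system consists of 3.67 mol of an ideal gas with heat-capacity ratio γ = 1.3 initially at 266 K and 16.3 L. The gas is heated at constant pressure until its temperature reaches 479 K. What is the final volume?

P₁ = nRT₁/V₁ = 3.67×8.314×266/16.3 = 498 kPa.
Isobaric: P stays 498 kPa; V/T = const ⇒ T₂ = 479 K, V₂ = 29.4 L.

29.4 L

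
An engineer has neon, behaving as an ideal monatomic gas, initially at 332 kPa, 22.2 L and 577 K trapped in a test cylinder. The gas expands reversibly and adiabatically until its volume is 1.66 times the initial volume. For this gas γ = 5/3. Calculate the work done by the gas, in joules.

3170 J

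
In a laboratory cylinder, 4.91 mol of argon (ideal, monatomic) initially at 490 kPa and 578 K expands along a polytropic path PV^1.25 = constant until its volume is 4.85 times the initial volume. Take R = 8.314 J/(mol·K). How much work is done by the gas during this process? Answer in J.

V₁ = nRT₁/P₁ = 4.91×8.314×578/490 = 48.2 L.
Polytropic n=1.25: T₂ = T₁(V₁/V₂)^(n−1) = 578×(0.206)^0.25 = 389 K; P₂ = P₁(V₁/V₂)^n = 68.1 kPa.
W = (P₁V₁−P₂V₂)/(n−1) = (490×48.2−68.1×234)/0.25 = 30800 J.

30800 J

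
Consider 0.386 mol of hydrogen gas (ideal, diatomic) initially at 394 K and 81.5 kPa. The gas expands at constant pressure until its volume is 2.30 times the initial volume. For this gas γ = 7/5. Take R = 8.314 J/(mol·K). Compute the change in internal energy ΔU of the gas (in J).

4110 J

V₁ = nRT₁/P₁ = 0.386×8.314×394/81.5 = 15.5 L.
Isobaric: P stays 81.5 kPa; V/T = const ⇒ T₂ = 906 K, V₂ = 35.7 L.
For an ideal gas ΔU = nCvΔT with Cv = (5/2)R = 20.8 J/(mol·K).
ΔU = 0.386×20.8×(906−394) = 4110 J.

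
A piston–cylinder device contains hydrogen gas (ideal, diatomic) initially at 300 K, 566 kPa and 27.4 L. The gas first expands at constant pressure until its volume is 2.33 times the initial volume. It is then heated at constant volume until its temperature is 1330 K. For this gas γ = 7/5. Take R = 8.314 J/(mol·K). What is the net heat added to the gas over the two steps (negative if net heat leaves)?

154000 J

n = P₁V₁/(RT₁) = 566×27.4/(8.314×300) = 6.22 mol.
Step 1 — Isobaric: P stays 566 kPa; V/T = const ⇒ T₂ = 699 K, V₂ = 63.8 L.
W = PΔV = 566×(63.8−27.4) kPa·L = 20600 J.
ΔU = nCvΔT = 6.22×20.8×(699−300) = 51600 J.
Q = ΔU + W = nCpΔT = 72200 J.
State after step 1: P = 566 kPa, V = 63.8 L, T = 699 K.
Step 2 — Isochoric: V stays 63.8 L; P/T = const ⇒ T₂ = 1330 K, P₂ = 1080 kPa.
W = 0 (no volume change).
ΔU = nCvΔT = 6.22×20.8×(1330−699) = 81500 J.
Q = ΔU = 81500 J.
Net over both steps: W = 20600 J, Q = 154000 J, ΔU = 133000 J.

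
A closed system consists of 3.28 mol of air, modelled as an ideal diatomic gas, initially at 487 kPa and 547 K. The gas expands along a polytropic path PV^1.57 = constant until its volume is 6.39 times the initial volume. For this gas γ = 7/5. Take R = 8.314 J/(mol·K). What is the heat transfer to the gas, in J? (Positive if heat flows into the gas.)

-7260 J

V₁ = nRT₁/P₁ = 3.28×8.314×547/487 = 30.6 L.
Polytropic n=1.57: T₂ = T₁(V₁/V₂)^(n−1) = 547×(0.156)^0.57 = 190 K; P₂ = P₁(V₁/V₂)^n = 26.5 kPa.
W = (P₁V₁−P₂V₂)/(n−1) = (487×30.6−26.5×196)/0.57 = 17100 J.
ΔU = nCvΔT = 3.28×20.8×(190−547) = -24300 J.
Q = ΔU + W = -7260 J.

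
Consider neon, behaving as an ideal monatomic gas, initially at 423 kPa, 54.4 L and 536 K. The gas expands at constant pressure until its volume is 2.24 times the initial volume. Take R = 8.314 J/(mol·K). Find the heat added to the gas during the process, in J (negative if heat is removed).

71300 J

n = P₁V₁/(RT₁) = 423×54.4/(8.314×536) = 5.16 mol.
Isobaric: P stays 423 kPa; V/T = const ⇒ T₂ = 1200 K, V₂ = 122 L.
W = PΔV = 423×(122−54.4) kPa·L = 28500 J.
ΔU = nCvΔT = 5.16×12.5×(1200−536) = 42800 J.
Q = ΔU + W = nCpΔT = 71300 J.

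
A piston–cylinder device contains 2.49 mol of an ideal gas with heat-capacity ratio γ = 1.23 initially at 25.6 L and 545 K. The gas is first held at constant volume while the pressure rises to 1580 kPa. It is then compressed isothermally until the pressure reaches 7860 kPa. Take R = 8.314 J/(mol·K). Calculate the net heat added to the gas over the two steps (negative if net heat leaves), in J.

61900 J

P₁ = nRT₁/V₁ = 2.49×8.314×545/25.6 = 441 kPa.
Step 1 — Isochoric: V stays 25.6 L; P/T = const ⇒ T₂ = 1950 K, P₂ = 1580 kPa.
W = 0 (no volume change).
ΔU = nCvΔT = 2.49×36.1×(1950−545) = 127000 J.
Q = ΔU = 127000 J.
State after step 1: P = 1580 kPa, V = 25.6 L, T = 1950 K.
Step 2 — Isothermal: T stays 1950 K; PV = const ⇒ V₂ = 5.15 L, P₂ = 7860 kPa.
ΔU = 0 (ideal gas, T constant).
W = nRT ln(V₂/V₁) = 2.49×8.314×1950×ln(0.201) = -64900 J.
Q = ΔU + W = -64900 J.
Net over both steps: W = -64900 J, Q = 61900 J, ΔU = 127000 J.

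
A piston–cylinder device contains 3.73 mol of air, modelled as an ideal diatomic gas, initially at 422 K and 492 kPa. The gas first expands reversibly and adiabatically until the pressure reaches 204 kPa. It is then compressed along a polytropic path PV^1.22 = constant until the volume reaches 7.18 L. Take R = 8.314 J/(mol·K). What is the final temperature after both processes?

503 K

V₁ = nRT₁/P₁ = 3.73×8.314×422/492 = 26.6 L.
Step 1 — Adiabatic: T₂/T₁ = (P₂/P₁)^((γ−1)/γ) ⇒ T₂ = 422×(0.415)^0.286 = 328 K; V₂ = 49.9 L.
ΔU = nCvΔT = 3.73×20.8×(328−422) = -7280 J.
Q = 0 for an adiabatic process, so W = −ΔU = 7280 J.
State after step 1: P = 204 kPa, V = 49.9 L, T = 328 K.
Step 2 — Polytropic n=1.22: T₂ = T₁(V₁/V₂)^(n−1) = 328×(6.95)^0.22 = 503 K; P₂ = P₁(V₁/V₂)^n = 2170 kPa.
W = (P₁V₁−P₂V₂)/(n−1) = (204×49.9−2170×7.18)/0.22 = -24600 J.
ΔU = nCvΔT = 3.73×20.8×(503−328) = 13500 J.
Q = ΔU + W = -11100 J.
Net over both steps: W = -17300 J, Q = -11100 J, ΔU = 6250 J.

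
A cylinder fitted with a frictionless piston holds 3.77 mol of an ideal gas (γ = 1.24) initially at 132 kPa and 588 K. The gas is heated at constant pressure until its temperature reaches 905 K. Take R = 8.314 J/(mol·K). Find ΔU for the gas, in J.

41400 J

V₁ = nRT₁/P₁ = 3.77×8.314×588/132 = 140 L.
Isobaric: P stays 132 kPa; V/T = const ⇒ T₂ = 905 K, V₂ = 215 L.
For an ideal gas ΔU = nCvΔT with Cv = R/(γ−1) = 34.6 J/(mol·K).
ΔU = 3.77×34.6×(905−588) = 41400 J.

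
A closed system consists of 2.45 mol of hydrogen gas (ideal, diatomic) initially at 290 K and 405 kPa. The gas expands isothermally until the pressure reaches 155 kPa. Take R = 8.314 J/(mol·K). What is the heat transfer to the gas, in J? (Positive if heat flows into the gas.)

V₁ = nRT₁/P₁ = 2.45×8.314×290/405 = 14.6 L.
Isothermal: T stays 290 K; PV = const ⇒ V₂ = 38.1 L, P₂ = 155 kPa.
ΔU = 0 (ideal gas, T constant).
W = nRT ln(V₂/V₁) = 2.45×8.314×290×ln(2.61) = 5670 J.
Q = ΔU + W = 5670 J.

5670 J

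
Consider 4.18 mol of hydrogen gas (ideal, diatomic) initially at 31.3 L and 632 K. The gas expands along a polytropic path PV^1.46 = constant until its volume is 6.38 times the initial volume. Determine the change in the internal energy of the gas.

P₁ = nRT₁/V₁ = 4.18×8.314×632/31.3 = 702 kPa.
Polytropic n=1.46: T₂ = T₁(V₁/V₂)^(n−1) = 632×(0.157)^0.46 = 269 K; P₂ = P₁(V₁/V₂)^n = 46.9 kPa.
For an ideal gas ΔU = nCvΔT with Cv = (5/2)R = 20.8 J/(mol·K).
ΔU = 4.18×20.8×(269−632) = -31500 J.

-31500 J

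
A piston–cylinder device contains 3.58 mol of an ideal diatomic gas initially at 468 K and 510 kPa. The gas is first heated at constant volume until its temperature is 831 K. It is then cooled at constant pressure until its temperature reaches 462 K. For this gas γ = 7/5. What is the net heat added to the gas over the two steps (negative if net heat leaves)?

-11400 J

V₁ = nRT₁/P₁ = 3.58×8.314×468/510 = 27.3 L.
Step 1 — Isochoric: V stays 27.3 L; P/T = const ⇒ T₂ = 831 K, P₂ = 906 kPa.
W = 0 (no volume change).
ΔU = nCvΔT = 3.58×20.8×(831−468) = 27000 J.
Q = ΔU = 27000 J.
State after step 1: P = 906 kPa, V = 27.3 L, T = 831 K.
Step 2 — Isobaric: P stays 906 kPa; V/T = const ⇒ T₂ = 462 K, V₂ = 15.2 L.
W = PΔV = 906×(15.2−27.3) kPa·L = -11000 J.
ΔU = nCvΔT = 3.58×20.8×(462−831) = -27500 J.
Q = ΔU + W = nCpΔT = -38400 J.
Net over both steps: W = -11000 J, Q = -11400 J, ΔU = -446 J.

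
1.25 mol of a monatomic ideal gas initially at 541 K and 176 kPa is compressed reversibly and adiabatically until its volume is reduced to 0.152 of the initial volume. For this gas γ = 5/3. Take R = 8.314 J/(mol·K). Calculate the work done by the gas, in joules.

-21200 J

V₁ = nRT₁/P₁ = 1.25×8.314×541/176 = 31.9 L.
Adiabatic: TV^(γ−1) = const ⇒ T₂ = 541×(6.58)^0.667 = 1900 K; PV^γ = const ⇒ P₂ = 4070 kPa.
ΔU = nCvΔT = 1.25×12.5×(1900−541) = 21200 J.
Q = 0 for an adiabatic process, so W = −ΔU = -21200 J.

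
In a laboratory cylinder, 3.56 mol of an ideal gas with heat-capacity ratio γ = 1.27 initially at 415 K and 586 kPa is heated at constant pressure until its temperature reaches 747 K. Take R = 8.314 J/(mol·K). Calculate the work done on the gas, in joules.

V₁ = nRT₁/P₁ = 3.56×8.314×415/586 = 21.0 L.
Isobaric: P stays 586 kPa; V/T = const ⇒ T₂ = 747 K, V₂ = 37.7 L.
W = PΔV = 586×(37.7−21.0) kPa·L = 9830 J.
Work done on the gas = −W_by = -9830 J.

-9830 J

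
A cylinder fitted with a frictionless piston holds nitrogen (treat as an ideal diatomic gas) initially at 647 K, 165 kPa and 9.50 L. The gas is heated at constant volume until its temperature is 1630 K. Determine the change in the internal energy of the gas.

5950 J

n = P₁V₁/(RT₁) = 165×9.50/(8.314×647) = 0.291 mol.
Isochoric: V stays 9.50 L; P/T = const ⇒ T₂ = 1630 K, P₂ = 416 kPa.
For an ideal gas ΔU = nCvΔT with Cv = (5/2)R = 20.8 J/(mol·K).
ΔU = 0.291×20.8×(1630−647) = 5950 J.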